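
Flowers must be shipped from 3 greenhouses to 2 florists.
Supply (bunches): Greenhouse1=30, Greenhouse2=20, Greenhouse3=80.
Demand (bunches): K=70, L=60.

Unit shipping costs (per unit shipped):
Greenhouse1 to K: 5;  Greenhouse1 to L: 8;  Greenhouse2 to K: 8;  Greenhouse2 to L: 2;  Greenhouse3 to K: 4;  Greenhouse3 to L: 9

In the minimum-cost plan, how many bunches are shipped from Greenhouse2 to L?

20

The minimum-cost plan:
  Greenhouse1→L: 30 × 8 = 240
  Greenhouse2→L: 20 × 2 = 40
  Greenhouse3→K: 70 × 4 = 280
  Greenhouse3→L: 10 × 9 = 90
Total cost = 650.
So Greenhouse2→L carries 20 bunches.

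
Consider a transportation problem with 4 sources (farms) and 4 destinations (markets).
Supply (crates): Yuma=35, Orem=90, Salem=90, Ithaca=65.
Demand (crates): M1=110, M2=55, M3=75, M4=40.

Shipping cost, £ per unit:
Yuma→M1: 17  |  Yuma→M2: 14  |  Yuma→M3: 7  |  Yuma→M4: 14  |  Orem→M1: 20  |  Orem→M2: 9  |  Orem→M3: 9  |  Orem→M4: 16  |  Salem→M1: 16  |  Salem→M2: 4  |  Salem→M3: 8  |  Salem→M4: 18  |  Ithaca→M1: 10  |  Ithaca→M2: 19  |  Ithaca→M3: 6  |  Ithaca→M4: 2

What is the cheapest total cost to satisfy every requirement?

2680

One minimum-cost allocation:
  Yuma→M1: 35 × £17 = £595
  Orem→M1: 15 × £20 = £300
  Orem→M3: 75 × £9 = £675
  Salem→M1: 35 × £16 = £560
  Salem→M2: 55 × £4 = £220
  Ithaca→M1: 25 × £10 = £250
  Ithaca→M4: 40 × £2 = £80
Total = 595 + 300 + 675 + 560 + 220 + 250 + 80 = £2680.
(Supply check: Yuma ships 35; Orem ships 90; Salem ships 90; Ithaca ships 65.)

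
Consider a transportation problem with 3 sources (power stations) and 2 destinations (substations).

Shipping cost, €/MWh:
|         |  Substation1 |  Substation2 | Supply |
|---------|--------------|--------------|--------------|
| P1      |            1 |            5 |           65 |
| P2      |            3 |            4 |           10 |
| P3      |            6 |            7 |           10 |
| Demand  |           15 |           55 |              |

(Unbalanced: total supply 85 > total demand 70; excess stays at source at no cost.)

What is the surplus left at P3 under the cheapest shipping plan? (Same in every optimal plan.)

Minimum-cost shipments:
  P1->Substation1: 15 × €1 = €15
  P1->Substation2: 45 × €5 = €225
  P2->Substation2: 10 × €4 = €40
Total cost = €280.
P3 ships 0 of its 10, leaving 10.

10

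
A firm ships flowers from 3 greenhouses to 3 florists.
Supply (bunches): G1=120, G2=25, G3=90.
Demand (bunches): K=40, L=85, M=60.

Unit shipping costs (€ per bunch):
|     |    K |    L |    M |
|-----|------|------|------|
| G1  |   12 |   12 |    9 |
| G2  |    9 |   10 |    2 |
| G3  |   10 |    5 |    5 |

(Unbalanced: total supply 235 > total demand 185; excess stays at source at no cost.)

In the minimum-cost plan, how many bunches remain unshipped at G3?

An optimal plan:
  G1→K: 40 × €12 = €480
  G1→M: 30 × €9 = €270
  G2→M: 25 × €2 = €50
  G3→L: 85 × €5 = €425
  G3→M: 5 × €5 = €25
Total cost = €1250.
G3 ships 90 of its 90, leaving 0.

0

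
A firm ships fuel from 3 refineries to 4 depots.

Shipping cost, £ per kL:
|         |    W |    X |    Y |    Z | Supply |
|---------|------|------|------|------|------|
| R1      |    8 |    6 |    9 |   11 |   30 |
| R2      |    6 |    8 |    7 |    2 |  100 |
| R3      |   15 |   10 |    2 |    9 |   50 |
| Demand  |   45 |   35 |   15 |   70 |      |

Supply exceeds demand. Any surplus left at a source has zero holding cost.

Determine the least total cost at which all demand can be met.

One minimum-cost allocation:
  R1–W: 15 × £8 = £120
  R1–X: 15 × £6 = £90
  R2–W: 30 × £6 = £180
  R2–Z: 70 × £2 = £140
  R3–X: 20 × £10 = £200
  R3–Y: 15 × £2 = £30
Total = 120 + 90 + 180 + 140 + 200 + 30 = £760.
(Supply check: R1 ships 30; R2 ships 100; R3 ships 35.)

760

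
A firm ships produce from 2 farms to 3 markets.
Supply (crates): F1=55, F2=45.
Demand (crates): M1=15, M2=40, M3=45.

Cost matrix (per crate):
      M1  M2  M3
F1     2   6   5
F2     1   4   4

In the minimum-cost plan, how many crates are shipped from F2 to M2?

40

The minimum-cost plan:
  F1–M1: 15 × 2 = 30
  F1–M3: 40 × 5 = 200
  F2–M2: 40 × 4 = 160
  F2–M3: 5 × 4 = 20
Total cost = 410.
So F2→M2 carries 40 crates.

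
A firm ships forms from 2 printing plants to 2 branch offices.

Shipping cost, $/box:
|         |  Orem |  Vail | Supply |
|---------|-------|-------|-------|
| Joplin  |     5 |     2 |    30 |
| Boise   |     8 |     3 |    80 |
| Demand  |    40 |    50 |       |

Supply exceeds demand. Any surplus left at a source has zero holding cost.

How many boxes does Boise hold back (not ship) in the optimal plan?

20

Minimum-cost shipments:
  Joplin–Orem: 30 boxes
  Boise–Orem: 10 boxes
  Boise–Vail: 50 boxes
Total cost = $380.
Boise ships 60 of its 80, leaving 20.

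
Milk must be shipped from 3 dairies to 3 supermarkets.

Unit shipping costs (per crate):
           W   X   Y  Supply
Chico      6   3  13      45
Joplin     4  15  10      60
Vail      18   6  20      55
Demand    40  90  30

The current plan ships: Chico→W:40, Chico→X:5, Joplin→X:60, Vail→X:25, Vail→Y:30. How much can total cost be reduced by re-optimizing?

Current plan cost = 40·6 + 5·3 + 60·15 + 25·6 + 30·20 = 1905.
Optimal plan:
  Chico to W: 10 × 6 = 60
  Chico to X: 35 × 3 = 105
  Joplin to W: 30 × 4 = 120
  Joplin to Y: 30 × 10 = 300
  Vail to X: 55 × 6 = 330
Optimal cost = 915.
Saving = 1905 − 915 = 990.

990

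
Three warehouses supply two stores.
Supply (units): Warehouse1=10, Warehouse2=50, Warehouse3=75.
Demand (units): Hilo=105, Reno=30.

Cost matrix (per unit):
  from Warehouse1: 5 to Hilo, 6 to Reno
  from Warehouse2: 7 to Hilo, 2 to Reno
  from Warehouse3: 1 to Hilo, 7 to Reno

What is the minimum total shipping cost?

Optimal allocation:
  Warehouse1 to Hilo: 10 × 5 = 50
  Warehouse2 to Hilo: 20 × 7 = 140
  Warehouse2 to Reno: 30 × 2 = 60
  Warehouse3 to Hilo: 75 × 1 = 75
Total = 50 + 140 + 60 + 75 = 325.

325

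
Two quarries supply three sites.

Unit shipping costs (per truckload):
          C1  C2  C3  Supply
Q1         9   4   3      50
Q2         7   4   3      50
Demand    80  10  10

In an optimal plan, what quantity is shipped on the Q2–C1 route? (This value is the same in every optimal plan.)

50

The minimum-cost plan:
  Q1->C1: 30 × 9 = 270
  Q1->C2: 10 × 4 = 40
  Q1->C3: 10 × 3 = 30
  Q2->C1: 50 × 7 = 350
Total cost = 690.
So Q2→C1 carries 50 truckloads.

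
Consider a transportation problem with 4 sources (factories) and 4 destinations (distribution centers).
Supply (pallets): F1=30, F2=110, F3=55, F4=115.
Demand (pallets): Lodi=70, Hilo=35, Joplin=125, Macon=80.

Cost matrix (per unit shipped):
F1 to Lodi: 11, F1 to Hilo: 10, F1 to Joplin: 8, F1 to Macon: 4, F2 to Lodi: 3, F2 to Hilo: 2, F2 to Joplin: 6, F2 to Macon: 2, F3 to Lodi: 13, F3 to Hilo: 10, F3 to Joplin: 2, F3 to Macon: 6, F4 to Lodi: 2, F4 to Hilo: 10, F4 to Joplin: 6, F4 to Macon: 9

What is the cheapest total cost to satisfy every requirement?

One minimum-cost allocation:
  F1->Joplin: 25 × 8 = 200
  F1->Macon: 5 × 4 = 20
  F2->Hilo: 35 × 2 = 70
  F2->Macon: 75 × 2 = 150
  F3->Joplin: 55 × 2 = 110
  F4->Lodi: 70 × 2 = 140
  F4->Joplin: 45 × 6 = 270
Total = 200 + 20 + 70 + 150 + 110 + 140 + 270 = 960.

960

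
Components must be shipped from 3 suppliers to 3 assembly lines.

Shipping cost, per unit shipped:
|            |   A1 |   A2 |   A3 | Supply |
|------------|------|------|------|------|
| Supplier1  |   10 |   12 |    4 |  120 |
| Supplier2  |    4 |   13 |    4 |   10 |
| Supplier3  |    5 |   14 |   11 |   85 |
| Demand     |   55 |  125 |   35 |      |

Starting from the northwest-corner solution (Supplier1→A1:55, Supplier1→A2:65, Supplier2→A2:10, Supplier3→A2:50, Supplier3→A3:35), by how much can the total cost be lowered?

570

Current plan cost = 55·10 + 65·12 + 10·13 + 50·14 + 35·11 = 2545.
Optimal plan:
  Supplier1 to A2: 95 × 12 = 1140
  Supplier1 to A3: 25 × 4 = 100
  Supplier2 to A3: 10 × 4 = 40
  Supplier3 to A1: 55 × 5 = 275
  Supplier3 to A2: 30 × 14 = 420
Optimal cost = 1975.
Saving = 2545 − 1975 = 570.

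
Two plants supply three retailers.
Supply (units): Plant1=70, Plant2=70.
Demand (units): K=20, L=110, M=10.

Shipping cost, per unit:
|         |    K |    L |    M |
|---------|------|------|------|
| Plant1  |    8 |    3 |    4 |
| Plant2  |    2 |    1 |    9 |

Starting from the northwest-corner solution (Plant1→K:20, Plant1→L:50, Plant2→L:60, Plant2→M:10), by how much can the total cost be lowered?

150

Current plan cost = 20·8 + 50·3 + 60·1 + 10·9 = 460.
Optimal plan:
  Plant1→L: 60 units
  Plant1→M: 10 units
  Plant2→K: 20 units
  Plant2→L: 50 units
Optimal cost = 310.
Saving = 460 − 310 = 150.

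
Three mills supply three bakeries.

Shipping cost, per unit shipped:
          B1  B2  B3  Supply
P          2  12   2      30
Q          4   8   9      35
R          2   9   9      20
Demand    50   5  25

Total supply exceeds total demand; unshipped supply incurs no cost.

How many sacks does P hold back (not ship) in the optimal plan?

Minimum-cost shipments:
  P–B1: 5 × 2 = 10
  P–B3: 25 × 2 = 50
  Q–B1: 25 × 4 = 100
  Q–B2: 5 × 8 = 40
  R–B1: 20 × 2 = 40
Total cost = 240.
P ships 30 of its 30, leaving 0.

0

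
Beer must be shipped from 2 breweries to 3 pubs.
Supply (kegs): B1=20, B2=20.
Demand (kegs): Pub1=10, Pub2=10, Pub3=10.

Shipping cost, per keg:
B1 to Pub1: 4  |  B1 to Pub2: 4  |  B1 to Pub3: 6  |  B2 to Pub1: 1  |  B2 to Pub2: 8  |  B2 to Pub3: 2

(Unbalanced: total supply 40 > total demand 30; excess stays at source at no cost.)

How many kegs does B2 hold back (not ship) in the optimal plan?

Minimum-cost shipments:
  B1 to Pub2: 10 × 4 = 40
  B2 to Pub1: 10 × 1 = 10
  B2 to Pub3: 10 × 2 = 20
Total cost = 70.
B2 ships 20 of its 20, leaving 0.

0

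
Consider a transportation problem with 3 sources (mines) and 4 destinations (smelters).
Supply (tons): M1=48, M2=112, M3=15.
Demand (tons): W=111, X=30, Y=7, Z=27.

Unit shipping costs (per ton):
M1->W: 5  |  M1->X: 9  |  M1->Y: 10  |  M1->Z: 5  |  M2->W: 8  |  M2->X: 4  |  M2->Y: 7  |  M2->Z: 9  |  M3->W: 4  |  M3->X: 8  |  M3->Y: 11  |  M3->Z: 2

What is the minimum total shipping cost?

1039

One minimum-cost allocation:
  M1–W: 36 tons
  M1–Z: 12 tons
  M2–W: 75 tons
  M2–X: 30 tons
  M2–Y: 7 tons
  M3–Z: 15 tons
Total cost = 1039.
(Supply check: M1 ships 48; M2 ships 112; M3 ships 15.)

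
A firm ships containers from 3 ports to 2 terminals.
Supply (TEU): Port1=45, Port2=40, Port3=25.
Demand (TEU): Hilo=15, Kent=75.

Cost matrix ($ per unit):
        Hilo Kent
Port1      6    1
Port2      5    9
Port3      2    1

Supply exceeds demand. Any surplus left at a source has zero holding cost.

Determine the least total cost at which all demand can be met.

Optimal allocation:
  Port1->Kent: 45 × $1 = $45
  Port2->Hilo: 15 × $5 = $75
  Port2->Kent: 5 × $9 = $45
  Port3->Kent: 25 × $1 = $25
Total = 45 + 75 + 45 + 25 = $190.
(Supply check: Port1 ships 45; Port2 ships 20; Port3 ships 25.)

190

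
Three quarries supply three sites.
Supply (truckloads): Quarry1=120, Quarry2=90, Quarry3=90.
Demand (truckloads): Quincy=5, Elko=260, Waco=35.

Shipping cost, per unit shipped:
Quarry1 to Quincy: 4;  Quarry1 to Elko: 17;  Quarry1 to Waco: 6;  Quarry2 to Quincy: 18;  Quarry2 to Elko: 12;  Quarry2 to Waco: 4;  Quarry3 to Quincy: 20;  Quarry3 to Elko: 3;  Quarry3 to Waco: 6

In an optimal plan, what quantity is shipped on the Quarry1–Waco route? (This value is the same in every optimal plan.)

35

Solving gives:
  Quarry1–Quincy: 5 × 4 = 20
  Quarry1–Elko: 80 × 17 = 1360
  Quarry1–Waco: 35 × 6 = 210
  Quarry2–Elko: 90 × 12 = 1080
  Quarry3–Elko: 90 × 3 = 270
Total cost = 2940.
So Quarry1→Waco carries 35 truckloads.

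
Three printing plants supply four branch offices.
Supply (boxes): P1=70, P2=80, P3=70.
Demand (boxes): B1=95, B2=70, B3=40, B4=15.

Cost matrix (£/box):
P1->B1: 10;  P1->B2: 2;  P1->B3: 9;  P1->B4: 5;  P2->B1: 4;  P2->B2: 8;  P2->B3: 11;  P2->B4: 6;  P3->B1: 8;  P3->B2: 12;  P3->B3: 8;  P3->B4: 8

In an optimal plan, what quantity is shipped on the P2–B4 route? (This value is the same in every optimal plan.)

Solving gives:
  P1→B2: 70 × £2 = £140
  P2→B1: 80 × £4 = £320
  P3→B1: 15 × £8 = £120
  P3→B3: 40 × £8 = £320
  P3→B4: 15 × £8 = £120
Total cost = £1020.
The route P2→B4 is not used.

0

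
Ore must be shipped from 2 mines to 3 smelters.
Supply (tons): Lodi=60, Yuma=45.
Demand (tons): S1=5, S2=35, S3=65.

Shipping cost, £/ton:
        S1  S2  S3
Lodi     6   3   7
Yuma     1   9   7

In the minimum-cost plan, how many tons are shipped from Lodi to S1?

0

The minimum-cost plan:
  Lodi->S2: 35 tons
  Lodi->S3: 25 tons
  Yuma->S1: 5 tons
  Yuma->S3: 40 tons
Total cost = £565.
The route Lodi→S1 is not used.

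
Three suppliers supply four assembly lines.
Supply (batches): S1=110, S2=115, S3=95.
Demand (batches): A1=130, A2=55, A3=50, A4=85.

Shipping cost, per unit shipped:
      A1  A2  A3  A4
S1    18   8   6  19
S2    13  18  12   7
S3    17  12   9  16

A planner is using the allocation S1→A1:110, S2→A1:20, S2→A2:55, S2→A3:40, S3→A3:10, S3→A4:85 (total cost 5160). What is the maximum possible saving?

1730

Current plan cost = 110·18 + 20·13 + 55·18 + 40·12 + 10·9 + 85·16 = 5160.
Optimal plan:
  S1–A1: 5 batches
  S1–A2: 55 batches
  S1–A3: 50 batches
  S2–A1: 30 batches
  S2–A4: 85 batches
  S3–A1: 95 batches
Optimal cost = 3430.
Saving = 5160 − 3430 = 1730.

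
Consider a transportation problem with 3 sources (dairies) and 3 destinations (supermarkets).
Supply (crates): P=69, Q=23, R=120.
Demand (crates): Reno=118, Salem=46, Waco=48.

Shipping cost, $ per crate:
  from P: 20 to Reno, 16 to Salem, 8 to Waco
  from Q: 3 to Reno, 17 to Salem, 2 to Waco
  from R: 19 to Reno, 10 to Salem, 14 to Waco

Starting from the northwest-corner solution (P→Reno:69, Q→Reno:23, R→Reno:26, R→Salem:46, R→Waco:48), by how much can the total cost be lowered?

Current plan cost = 69·20 + 23·3 + 26·19 + 46·10 + 48·14 = $3075.
Optimal plan:
  P to Reno: 21 crates
  P to Waco: 48 crates
  Q to Reno: 23 crates
  R to Reno: 74 crates
  R to Salem: 46 crates
Optimal cost = $2739.
Saving = 3075 − 2739 = $336.

336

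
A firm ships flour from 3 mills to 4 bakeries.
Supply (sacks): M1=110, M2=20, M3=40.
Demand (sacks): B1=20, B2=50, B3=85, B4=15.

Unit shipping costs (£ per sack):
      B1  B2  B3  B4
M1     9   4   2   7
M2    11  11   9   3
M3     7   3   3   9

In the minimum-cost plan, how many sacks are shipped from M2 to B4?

15

Solving gives:
  M1 to B2: 25 × £4 = £100
  M1 to B3: 85 × £2 = £170
  M2 to B1: 5 × £11 = £55
  M2 to B4: 15 × £3 = £45
  M3 to B1: 15 × £7 = £105
  M3 to B2: 25 × £3 = £75
Total cost = £550.
So M2→B4 carries 15 sacks.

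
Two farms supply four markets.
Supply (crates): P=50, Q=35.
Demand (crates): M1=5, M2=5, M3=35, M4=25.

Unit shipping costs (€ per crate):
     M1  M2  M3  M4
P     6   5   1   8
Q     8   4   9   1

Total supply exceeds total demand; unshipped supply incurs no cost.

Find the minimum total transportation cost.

110

Optimal allocation:
  P->M1: 5 × €6 = €30
  P->M3: 35 × €1 = €35
  Q->M2: 5 × €4 = €20
  Q->M4: 25 × €1 = €25
Total = 30 + 35 + 20 + 25 = €110.
(Supply check: P ships 40; Q ships 30.)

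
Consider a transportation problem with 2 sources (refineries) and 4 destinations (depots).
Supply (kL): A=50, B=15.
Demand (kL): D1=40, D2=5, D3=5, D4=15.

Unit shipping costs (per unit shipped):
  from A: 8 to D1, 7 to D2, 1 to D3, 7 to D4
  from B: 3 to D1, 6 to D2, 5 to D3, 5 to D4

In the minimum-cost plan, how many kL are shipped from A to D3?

Optimal shipments:
  A→D1: 25 × 8 = 200
  A→D2: 5 × 7 = 35
  A→D3: 5 × 1 = 5
  A→D4: 15 × 7 = 105
  B→D1: 15 × 3 = 45
Total cost = 390.
So A→D3 carries 5 kL.

5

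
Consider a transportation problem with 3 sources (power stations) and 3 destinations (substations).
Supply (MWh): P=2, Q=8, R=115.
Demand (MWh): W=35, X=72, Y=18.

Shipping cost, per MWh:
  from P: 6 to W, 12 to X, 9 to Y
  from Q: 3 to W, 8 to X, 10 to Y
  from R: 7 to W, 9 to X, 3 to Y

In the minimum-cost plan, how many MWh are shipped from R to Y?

18

The minimum-cost plan:
  P→W: 2 MWh
  Q→W: 8 MWh
  R→W: 25 MWh
  R→X: 72 MWh
  R→Y: 18 MWh
Total cost = 913.
So R→Y carries 18 MWh.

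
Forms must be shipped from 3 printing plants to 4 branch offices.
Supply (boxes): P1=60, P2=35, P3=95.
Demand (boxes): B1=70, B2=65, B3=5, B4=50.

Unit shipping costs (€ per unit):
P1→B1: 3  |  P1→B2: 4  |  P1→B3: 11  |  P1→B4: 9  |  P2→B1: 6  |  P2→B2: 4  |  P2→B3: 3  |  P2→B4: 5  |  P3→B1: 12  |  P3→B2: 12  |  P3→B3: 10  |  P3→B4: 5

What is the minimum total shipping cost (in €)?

One minimum-cost allocation:
  P1→B1: 60 × €3 = €180
  P2→B2: 35 × €4 = €140
  P3→B1: 10 × €12 = €120
  P3→B2: 30 × €12 = €360
  P3→B3: 5 × €10 = €50
  P3→B4: 50 × €5 = €250
Total = 180 + 140 + 120 + 360 + 50 + 250 = €1100.

1100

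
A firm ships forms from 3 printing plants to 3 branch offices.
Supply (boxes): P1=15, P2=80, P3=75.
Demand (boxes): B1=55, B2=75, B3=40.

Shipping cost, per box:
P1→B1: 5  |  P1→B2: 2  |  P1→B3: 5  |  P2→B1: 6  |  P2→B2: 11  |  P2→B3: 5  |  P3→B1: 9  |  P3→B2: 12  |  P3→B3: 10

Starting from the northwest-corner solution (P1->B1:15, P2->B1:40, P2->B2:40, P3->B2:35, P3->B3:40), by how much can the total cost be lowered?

250

Current plan cost = 15·5 + 40·6 + 40·11 + 35·12 + 40·10 = 1575.
Optimal plan:
  P1->B2: 15 × 2 = 30
  P2->B1: 40 × 6 = 240
  P2->B3: 40 × 5 = 200
  P3->B1: 15 × 9 = 135
  P3->B2: 60 × 12 = 720
Optimal cost = 1325.
Saving = 1575 − 1325 = 250.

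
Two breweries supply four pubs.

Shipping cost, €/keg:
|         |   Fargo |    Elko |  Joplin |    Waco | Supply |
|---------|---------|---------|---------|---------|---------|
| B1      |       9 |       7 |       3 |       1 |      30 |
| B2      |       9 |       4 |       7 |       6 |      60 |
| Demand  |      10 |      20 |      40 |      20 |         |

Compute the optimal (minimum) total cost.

One minimum-cost allocation:
  B1–Joplin: 10 × €3 = €30
  B1–Waco: 20 × €1 = €20
  B2–Fargo: 10 × €9 = €90
  B2–Elko: 20 × €4 = €80
  B2–Joplin: 30 × €7 = €210
Total = 30 + 20 + 90 + 80 + 210 = €430.
(Supply check: B1 ships 30; B2 ships 60.)

430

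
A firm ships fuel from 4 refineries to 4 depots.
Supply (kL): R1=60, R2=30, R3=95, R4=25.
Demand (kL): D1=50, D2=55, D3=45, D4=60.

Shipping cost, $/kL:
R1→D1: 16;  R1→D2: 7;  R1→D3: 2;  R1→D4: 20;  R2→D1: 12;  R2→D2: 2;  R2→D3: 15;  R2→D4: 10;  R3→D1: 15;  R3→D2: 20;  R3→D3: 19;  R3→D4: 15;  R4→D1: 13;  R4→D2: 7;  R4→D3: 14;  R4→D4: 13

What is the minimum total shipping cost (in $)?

1945

An optimal shipping plan:
  R1–D2: 15 × $7 = $105
  R1–D3: 45 × $2 = $90
  R2–D2: 30 × $2 = $60
  R3–D1: 50 × $15 = $750
  R3–D4: 45 × $15 = $675
  R4–D2: 10 × $7 = $70
  R4–D4: 15 × $13 = $195
Total = 105 + 90 + 60 + 750 + 675 + 70 + 195 = $1945.
(Supply check: R1 ships 60; R2 ships 30; R3 ships 95; R4 ships 25.)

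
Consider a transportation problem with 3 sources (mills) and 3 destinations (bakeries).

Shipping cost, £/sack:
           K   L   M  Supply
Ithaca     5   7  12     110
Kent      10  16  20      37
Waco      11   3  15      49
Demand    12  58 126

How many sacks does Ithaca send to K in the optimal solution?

0

The minimum-cost plan:
  Ithaca→L: 9 × £7 = £63
  Ithaca→M: 101 × £12 = £1212
  Kent→K: 12 × £10 = £120
  Kent→M: 25 × £20 = £500
  Waco→L: 49 × £3 = £147
Total cost = £2042.
The route Ithaca→K is not used.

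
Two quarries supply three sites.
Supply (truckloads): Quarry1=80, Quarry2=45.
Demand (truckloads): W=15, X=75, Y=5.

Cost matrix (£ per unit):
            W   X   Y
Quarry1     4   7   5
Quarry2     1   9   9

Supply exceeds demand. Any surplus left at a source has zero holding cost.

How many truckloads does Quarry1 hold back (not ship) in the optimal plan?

0

Minimum-cost shipments:
  Quarry1–X: 75 truckloads
  Quarry1–Y: 5 truckloads
  Quarry2–W: 15 truckloads
Total cost = £565.
Quarry1 ships 80 of its 80, leaving 0.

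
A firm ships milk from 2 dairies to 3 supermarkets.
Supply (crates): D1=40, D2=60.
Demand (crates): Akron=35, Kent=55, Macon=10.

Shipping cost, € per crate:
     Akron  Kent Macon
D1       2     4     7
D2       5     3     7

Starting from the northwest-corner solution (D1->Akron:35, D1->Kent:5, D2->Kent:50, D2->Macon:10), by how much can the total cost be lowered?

Current plan cost = 35·2 + 5·4 + 50·3 + 10·7 = €310.
Optimal plan:
  D1->Akron: 35 × €2 = €70
  D1->Macon: 5 × €7 = €35
  D2->Kent: 55 × €3 = €165
  D2->Macon: 5 × €7 = €35
Optimal cost = €305.
Saving = 310 − 305 = €5.

5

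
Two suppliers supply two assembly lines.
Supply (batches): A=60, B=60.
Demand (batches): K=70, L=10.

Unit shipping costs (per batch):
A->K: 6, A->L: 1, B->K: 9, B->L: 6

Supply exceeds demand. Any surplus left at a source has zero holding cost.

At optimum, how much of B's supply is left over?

40

Minimum-cost shipments:
  A to K: 50 × 6 = 300
  A to L: 10 × 1 = 10
  B to K: 20 × 9 = 180
Total cost = 490.
B ships 20 of its 60, leaving 40.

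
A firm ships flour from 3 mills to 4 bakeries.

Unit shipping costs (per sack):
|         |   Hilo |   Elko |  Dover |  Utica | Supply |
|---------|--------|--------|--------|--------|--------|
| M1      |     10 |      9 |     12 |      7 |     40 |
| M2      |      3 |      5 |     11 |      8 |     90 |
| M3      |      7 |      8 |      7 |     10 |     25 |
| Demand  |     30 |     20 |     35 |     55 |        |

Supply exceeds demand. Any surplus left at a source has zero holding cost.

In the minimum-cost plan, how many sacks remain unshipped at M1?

An optimal plan:
  M1–Utica: 40 sacks
  M2–Hilo: 30 sacks
  M2–Elko: 20 sacks
  M2–Dover: 10 sacks
  M2–Utica: 15 sacks
  M3–Dover: 25 sacks
Total cost = 875.
M1 ships 40 of its 40, leaving 0.

0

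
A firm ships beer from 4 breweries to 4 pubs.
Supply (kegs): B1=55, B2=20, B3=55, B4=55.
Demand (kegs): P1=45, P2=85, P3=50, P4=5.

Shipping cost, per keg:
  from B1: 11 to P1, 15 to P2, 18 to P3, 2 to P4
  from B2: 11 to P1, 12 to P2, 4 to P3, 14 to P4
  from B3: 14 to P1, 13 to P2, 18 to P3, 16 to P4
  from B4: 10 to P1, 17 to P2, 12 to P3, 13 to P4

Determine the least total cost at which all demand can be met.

A cheapest plan:
  B1–P1: 20 kegs
  B1–P2: 30 kegs
  B1–P4: 5 kegs
  B2–P3: 20 kegs
  B3–P2: 55 kegs
  B4–P1: 25 kegs
  B4–P3: 30 kegs
Total cost = 2085.

2085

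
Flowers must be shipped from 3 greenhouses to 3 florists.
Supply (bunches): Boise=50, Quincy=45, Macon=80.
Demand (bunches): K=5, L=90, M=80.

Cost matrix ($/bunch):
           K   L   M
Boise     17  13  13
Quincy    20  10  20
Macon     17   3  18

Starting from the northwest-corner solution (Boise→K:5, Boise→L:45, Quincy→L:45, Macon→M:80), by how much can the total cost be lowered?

Current plan cost = 5·17 + 45·13 + 45·10 + 80·18 = $2560.
Optimal plan:
  Boise->M: 50 bunches
  Quincy->K: 5 bunches
  Quincy->L: 10 bunches
  Quincy->M: 30 bunches
  Macon->L: 80 bunches
Optimal cost = $1690.
Saving = 2560 − 1690 = $870.

870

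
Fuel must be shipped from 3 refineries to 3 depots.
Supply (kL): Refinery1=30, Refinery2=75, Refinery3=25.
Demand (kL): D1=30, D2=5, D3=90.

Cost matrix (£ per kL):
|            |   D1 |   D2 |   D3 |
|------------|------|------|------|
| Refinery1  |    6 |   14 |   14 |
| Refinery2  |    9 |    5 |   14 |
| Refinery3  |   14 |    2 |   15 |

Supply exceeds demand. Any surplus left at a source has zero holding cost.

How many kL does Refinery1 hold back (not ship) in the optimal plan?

0

Minimum-cost shipments:
  Refinery1–D1: 30 × £6 = £180
  Refinery2–D3: 75 × £14 = £1050
  Refinery3–D2: 5 × £2 = £10
  Refinery3–D3: 15 × £15 = £225
Total cost = £1465.
Refinery1 ships 30 of its 30, leaving 0.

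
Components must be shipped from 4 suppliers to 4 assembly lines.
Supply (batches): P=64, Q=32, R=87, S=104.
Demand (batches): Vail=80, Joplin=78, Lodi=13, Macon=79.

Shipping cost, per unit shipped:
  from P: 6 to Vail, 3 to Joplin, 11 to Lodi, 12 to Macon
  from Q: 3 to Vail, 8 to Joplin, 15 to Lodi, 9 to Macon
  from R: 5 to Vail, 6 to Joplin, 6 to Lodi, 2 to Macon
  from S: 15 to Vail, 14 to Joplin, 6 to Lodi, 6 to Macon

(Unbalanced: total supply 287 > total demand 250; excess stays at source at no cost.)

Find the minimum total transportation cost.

1064

One minimum-cost allocation:
  P->Joplin: 64 × 3 = 192
  Q->Vail: 32 × 3 = 96
  R->Vail: 48 × 5 = 240
  R->Joplin: 14 × 6 = 84
  R->Macon: 25 × 2 = 50
  S->Lodi: 13 × 6 = 78
  S->Macon: 54 × 6 = 324
Total = 192 + 96 + 240 + 84 + 50 + 78 + 324 = 1064.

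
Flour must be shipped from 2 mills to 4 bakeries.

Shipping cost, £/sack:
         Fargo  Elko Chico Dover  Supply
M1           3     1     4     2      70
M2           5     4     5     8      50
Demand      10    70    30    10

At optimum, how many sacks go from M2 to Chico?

30

Optimal shipments:
  M1→Elko: 60 sacks
  M1→Dover: 10 sacks
  M2→Fargo: 10 sacks
  M2→Elko: 10 sacks
  M2→Chico: 30 sacks
Total cost = £320.
So M2→Chico carries 30 sacks.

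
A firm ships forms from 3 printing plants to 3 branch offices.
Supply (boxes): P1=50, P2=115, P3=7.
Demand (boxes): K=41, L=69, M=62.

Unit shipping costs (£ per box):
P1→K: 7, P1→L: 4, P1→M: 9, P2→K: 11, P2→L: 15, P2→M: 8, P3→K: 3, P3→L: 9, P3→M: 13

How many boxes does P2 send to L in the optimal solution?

The minimum-cost plan:
  P1 to L: 50 × £4 = £200
  P2 to K: 34 × £11 = £374
  P2 to L: 19 × £15 = £285
  P2 to M: 62 × £8 = £496
  P3 to K: 7 × £3 = £21
Total cost = £1376.
So P2→L carries 19 boxes.

19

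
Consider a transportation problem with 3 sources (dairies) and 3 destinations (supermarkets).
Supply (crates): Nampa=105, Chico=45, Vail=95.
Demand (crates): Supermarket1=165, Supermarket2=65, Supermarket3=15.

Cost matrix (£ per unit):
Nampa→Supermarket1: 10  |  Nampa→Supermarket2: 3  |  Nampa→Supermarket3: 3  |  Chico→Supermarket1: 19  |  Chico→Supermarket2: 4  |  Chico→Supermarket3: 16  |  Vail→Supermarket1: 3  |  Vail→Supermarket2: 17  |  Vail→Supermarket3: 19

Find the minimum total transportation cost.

1270

An optimal shipping plan:
  Nampa→Supermarket1: 70 × £10 = £700
  Nampa→Supermarket2: 20 × £3 = £60
  Nampa→Supermarket3: 15 × £3 = £45
  Chico→Supermarket2: 45 × £4 = £180
  Vail→Supermarket1: 95 × £3 = £285
Total = 700 + 60 + 45 + 180 + 285 = £1270.
(Supply check: Nampa ships 105; Chico ships 45; Vail ships 95.)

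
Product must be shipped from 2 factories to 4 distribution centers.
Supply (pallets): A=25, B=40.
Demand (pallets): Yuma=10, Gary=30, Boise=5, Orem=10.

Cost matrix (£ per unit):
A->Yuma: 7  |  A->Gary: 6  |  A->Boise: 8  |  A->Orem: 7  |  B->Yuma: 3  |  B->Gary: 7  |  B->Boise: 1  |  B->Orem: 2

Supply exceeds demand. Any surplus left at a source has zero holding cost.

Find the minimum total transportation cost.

240

One minimum-cost allocation:
  A–Gary: 25 × £6 = £150
  B–Yuma: 10 × £3 = £30
  B–Gary: 5 × £7 = £35
  B–Boise: 5 × £1 = £5
  B–Orem: 10 × £2 = £20
Total = 150 + 30 + 35 + 5 + 20 = £240.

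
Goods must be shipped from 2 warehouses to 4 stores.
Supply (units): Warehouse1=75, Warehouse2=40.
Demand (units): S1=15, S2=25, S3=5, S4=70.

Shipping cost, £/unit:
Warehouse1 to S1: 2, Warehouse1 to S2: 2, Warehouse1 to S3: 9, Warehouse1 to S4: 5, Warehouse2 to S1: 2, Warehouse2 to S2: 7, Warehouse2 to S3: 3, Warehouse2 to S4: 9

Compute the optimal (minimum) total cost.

A cheapest plan:
  Warehouse1–S2: 25 × £2 = £50
  Warehouse1–S4: 50 × £5 = £250
  Warehouse2–S1: 15 × £2 = £30
  Warehouse2–S3: 5 × £3 = £15
  Warehouse2–S4: 20 × £9 = £180
Total = 50 + 250 + 30 + 15 + 180 = £525.

525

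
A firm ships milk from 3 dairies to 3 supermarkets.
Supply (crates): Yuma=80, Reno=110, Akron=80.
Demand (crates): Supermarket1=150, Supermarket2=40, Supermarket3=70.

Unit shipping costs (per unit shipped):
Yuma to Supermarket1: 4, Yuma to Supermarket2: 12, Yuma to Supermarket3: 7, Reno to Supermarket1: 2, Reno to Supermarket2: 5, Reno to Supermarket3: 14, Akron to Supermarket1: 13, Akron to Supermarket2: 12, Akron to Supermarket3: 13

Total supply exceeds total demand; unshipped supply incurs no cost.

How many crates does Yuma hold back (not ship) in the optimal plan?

Minimum-cost shipments:
  Yuma→Supermarket1: 40 crates
  Yuma→Supermarket3: 40 crates
  Reno→Supermarket1: 110 crates
  Akron→Supermarket2: 40 crates
  Akron→Supermarket3: 30 crates
Total cost = 1530.
Yuma ships 80 of its 80, leaving 0.

0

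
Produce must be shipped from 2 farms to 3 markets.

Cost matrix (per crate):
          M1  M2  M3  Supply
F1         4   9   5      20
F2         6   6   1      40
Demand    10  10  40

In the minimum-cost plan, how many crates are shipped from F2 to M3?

Optimal shipments:
  F1->M1: 10 × 4 = 40
  F1->M2: 10 × 9 = 90
  F2->M3: 40 × 1 = 40
Total cost = 170.
So F2→M3 carries 40 crates.

40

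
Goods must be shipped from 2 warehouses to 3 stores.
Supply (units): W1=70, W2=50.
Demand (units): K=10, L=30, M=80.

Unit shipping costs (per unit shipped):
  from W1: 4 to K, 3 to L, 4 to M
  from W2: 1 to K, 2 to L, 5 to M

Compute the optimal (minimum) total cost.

400

Optimal allocation:
  W1 to M: 70 units
  W2 to K: 10 units
  W2 to L: 30 units
  W2 to M: 10 units
Total cost = 400.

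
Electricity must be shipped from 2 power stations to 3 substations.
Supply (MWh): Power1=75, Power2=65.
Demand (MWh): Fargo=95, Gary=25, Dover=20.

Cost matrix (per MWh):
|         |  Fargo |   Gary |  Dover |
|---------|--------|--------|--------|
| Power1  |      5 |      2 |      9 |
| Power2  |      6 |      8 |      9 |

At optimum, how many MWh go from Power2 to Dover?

The minimum-cost plan:
  Power1->Fargo: 50 MWh
  Power1->Gary: 25 MWh
  Power2->Fargo: 45 MWh
  Power2->Dover: 20 MWh
Total cost = 750.
So Power2→Dover carries 20 MWh.

20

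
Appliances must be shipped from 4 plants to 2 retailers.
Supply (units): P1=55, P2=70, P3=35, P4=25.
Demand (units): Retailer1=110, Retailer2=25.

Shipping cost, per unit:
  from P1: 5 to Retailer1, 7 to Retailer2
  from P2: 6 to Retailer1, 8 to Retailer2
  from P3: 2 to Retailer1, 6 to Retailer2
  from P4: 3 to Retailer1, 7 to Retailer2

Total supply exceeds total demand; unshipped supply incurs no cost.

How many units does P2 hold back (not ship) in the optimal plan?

An optimal plan:
  P1->Retailer1: 30 × 5 = 150
  P1->Retailer2: 25 × 7 = 175
  P2->Retailer1: 20 × 6 = 120
  P3->Retailer1: 35 × 2 = 70
  P4->Retailer1: 25 × 3 = 75
Total cost = 590.
P2 ships 20 of its 70, leaving 50.

50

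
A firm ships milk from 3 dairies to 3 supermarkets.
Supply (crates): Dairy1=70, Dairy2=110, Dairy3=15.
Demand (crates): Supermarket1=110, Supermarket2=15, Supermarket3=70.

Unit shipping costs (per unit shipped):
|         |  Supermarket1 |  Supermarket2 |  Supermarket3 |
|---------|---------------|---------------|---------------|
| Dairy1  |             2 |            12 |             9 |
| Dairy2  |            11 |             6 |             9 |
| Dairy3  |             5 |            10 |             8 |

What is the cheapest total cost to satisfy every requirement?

1210

An optimal shipping plan:
  Dairy1→Supermarket1: 70 × 2 = 140
  Dairy2→Supermarket1: 25 × 11 = 275
  Dairy2→Supermarket2: 15 × 6 = 90
  Dairy2→Supermarket3: 70 × 9 = 630
  Dairy3→Supermarket1: 15 × 5 = 75
Total = 140 + 275 + 90 + 630 + 75 = 1210.
(Supply check: Dairy1 ships 70; Dairy2 ships 110; Dairy3 ships 15.)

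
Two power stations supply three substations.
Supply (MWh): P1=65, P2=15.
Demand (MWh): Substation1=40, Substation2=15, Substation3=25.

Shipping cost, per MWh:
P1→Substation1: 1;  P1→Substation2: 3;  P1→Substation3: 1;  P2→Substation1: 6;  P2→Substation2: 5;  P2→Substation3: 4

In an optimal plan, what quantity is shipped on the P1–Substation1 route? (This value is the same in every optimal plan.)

The minimum-cost plan:
  P1->Substation1: 40 × 1 = 40
  P1->Substation3: 25 × 1 = 25
  P2->Substation2: 15 × 5 = 75
Total cost = 140.
So P1→Substation1 carries 40 MWh.

40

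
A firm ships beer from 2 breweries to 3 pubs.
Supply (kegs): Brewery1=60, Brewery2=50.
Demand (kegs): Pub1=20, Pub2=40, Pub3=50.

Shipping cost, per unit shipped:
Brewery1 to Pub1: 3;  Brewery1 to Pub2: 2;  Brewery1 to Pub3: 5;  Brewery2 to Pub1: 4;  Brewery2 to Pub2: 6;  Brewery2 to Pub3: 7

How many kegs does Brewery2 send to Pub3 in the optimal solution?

Solving gives:
  Brewery1 to Pub2: 40 × 2 = 80
  Brewery1 to Pub3: 20 × 5 = 100
  Brewery2 to Pub1: 20 × 4 = 80
  Brewery2 to Pub3: 30 × 7 = 210
Total cost = 470.
So Brewery2→Pub3 carries 30 kegs.

30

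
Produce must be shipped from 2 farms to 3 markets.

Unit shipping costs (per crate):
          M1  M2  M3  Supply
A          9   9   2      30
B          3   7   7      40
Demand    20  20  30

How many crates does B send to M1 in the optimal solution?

The minimum-cost plan:
  A to M3: 30 × 2 = 60
  B to M1: 20 × 3 = 60
  B to M2: 20 × 7 = 140
Total cost = 260.
So B→M1 carries 20 crates.

20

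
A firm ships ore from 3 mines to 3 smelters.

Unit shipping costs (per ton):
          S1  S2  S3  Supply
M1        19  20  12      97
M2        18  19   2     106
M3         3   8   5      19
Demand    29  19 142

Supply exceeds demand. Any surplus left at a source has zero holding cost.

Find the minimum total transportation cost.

A cheapest plan:
  M1->S1: 10 × 19 = 190
  M1->S2: 19 × 20 = 380
  M1->S3: 36 × 12 = 432
  M2->S3: 106 × 2 = 212
  M3->S1: 19 × 3 = 57
Total = 190 + 380 + 432 + 212 + 57 = 1271.

1271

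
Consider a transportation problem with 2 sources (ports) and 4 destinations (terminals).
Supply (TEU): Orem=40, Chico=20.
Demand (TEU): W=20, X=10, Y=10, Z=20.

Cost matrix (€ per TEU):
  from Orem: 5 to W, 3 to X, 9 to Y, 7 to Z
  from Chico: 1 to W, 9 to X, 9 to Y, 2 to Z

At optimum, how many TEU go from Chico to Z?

Solving gives:
  Orem to W: 20 × €5 = €100
  Orem to X: 10 × €3 = €30
  Orem to Y: 10 × €9 = €90
  Chico to Z: 20 × €2 = €40
Total cost = €260.
So Chico→Z carries 20 TEU.

20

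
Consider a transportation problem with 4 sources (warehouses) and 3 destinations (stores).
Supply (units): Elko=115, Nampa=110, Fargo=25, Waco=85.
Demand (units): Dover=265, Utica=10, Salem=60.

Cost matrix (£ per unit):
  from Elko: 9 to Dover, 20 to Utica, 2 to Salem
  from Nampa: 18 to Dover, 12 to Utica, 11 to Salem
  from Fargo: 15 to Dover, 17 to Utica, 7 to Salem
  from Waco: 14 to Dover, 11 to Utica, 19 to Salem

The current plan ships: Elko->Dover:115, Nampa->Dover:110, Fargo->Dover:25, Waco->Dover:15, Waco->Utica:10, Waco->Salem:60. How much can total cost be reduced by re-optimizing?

Current plan cost = 115·9 + 110·18 + 25·15 + 15·14 + 10·11 + 60·19 = £4850.
Optimal plan:
  Elko–Dover: 80 × £9 = £720
  Elko–Salem: 35 × £2 = £70
  Nampa–Dover: 100 × £18 = £1800
  Nampa–Utica: 10 × £12 = £120
  Fargo–Salem: 25 × £7 = £175
  Waco–Dover: 85 × £14 = £1190
Optimal cost = £4075.
Saving = 4850 − 4075 = £775.

775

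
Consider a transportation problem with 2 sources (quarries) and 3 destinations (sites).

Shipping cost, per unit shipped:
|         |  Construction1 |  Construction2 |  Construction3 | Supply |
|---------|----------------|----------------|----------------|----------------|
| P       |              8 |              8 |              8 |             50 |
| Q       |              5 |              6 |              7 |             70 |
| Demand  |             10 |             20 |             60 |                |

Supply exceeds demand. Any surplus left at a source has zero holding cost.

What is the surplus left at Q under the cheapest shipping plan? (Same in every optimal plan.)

Minimum-cost shipments:
  P->Construction3: 20 × 8 = 160
  Q->Construction1: 10 × 5 = 50
  Q->Construction2: 20 × 6 = 120
  Q->Construction3: 40 × 7 = 280
Total cost = 610.
Q ships 70 of its 70, leaving 0.

0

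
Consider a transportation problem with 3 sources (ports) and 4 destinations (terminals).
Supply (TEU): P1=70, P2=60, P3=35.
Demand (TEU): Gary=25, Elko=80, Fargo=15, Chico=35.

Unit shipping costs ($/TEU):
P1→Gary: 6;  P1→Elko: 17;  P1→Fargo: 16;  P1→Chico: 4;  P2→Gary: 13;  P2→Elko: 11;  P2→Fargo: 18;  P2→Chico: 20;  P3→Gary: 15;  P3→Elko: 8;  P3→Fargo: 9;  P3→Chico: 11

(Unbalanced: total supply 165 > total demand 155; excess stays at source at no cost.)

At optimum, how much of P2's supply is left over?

Minimum-cost shipments:
  P1–Gary: 25 TEU
  P1–Chico: 35 TEU
  P2–Elko: 60 TEU
  P3–Elko: 20 TEU
  P3–Fargo: 15 TEU
Total cost = $1245.
P2 ships 60 of its 60, leaving 0.

0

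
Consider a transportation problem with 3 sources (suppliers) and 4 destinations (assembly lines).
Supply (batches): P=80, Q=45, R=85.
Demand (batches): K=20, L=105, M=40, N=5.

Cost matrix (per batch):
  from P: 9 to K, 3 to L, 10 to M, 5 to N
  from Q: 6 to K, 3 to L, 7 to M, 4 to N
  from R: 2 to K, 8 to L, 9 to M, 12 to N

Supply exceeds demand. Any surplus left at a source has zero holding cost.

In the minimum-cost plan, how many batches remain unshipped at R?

Minimum-cost shipments:
  P→L: 80 × 3 = 240
  Q→L: 25 × 3 = 75
  Q→M: 15 × 7 = 105
  Q→N: 5 × 4 = 20
  R→K: 20 × 2 = 40
  R→M: 25 × 9 = 225
Total cost = 705.
R ships 45 of its 85, leaving 40.

40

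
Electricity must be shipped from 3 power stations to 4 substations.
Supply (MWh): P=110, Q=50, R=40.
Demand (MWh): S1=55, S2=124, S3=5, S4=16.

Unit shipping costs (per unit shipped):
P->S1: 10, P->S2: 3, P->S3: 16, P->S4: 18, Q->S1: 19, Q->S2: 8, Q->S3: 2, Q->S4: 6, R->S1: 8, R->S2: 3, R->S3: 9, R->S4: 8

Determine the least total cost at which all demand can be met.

1093

An optimal shipping plan:
  P→S1: 15 × 10 = 150
  P→S2: 95 × 3 = 285
  Q→S2: 29 × 8 = 232
  Q→S3: 5 × 2 = 10
  Q→S4: 16 × 6 = 96
  R→S1: 40 × 8 = 320
Total = 150 + 285 + 232 + 10 + 96 + 320 = 1093.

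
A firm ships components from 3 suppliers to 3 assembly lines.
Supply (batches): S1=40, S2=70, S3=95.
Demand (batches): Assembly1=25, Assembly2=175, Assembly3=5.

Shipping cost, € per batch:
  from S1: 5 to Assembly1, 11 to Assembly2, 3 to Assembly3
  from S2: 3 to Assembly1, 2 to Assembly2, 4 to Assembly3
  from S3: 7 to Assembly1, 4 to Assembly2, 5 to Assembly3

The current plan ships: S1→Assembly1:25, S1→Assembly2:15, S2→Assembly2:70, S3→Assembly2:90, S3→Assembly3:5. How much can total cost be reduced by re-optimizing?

45

Current plan cost = 25·5 + 15·11 + 70·2 + 90·4 + 5·5 = €815.
Optimal plan:
  S1→Assembly1: 25 × €5 = €125
  S1→Assembly2: 10 × €11 = €110
  S1→Assembly3: 5 × €3 = €15
  S2→Assembly2: 70 × €2 = €140
  S3→Assembly2: 95 × €4 = €380
Optimal cost = €770.
Saving = 815 − 770 = €45.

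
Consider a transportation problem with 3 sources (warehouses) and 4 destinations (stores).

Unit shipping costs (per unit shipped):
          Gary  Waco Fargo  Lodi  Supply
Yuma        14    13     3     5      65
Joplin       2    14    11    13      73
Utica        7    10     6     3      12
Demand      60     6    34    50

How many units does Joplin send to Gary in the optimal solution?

Solving gives:
  Yuma to Fargo: 27 × 3 = 81
  Yuma to Lodi: 38 × 5 = 190
  Joplin to Gary: 60 × 2 = 120
  Joplin to Waco: 6 × 14 = 84
  Joplin to Fargo: 7 × 11 = 77
  Utica to Lodi: 12 × 3 = 36
Total cost = 588.
So Joplin→Gary carries 60 units.

60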